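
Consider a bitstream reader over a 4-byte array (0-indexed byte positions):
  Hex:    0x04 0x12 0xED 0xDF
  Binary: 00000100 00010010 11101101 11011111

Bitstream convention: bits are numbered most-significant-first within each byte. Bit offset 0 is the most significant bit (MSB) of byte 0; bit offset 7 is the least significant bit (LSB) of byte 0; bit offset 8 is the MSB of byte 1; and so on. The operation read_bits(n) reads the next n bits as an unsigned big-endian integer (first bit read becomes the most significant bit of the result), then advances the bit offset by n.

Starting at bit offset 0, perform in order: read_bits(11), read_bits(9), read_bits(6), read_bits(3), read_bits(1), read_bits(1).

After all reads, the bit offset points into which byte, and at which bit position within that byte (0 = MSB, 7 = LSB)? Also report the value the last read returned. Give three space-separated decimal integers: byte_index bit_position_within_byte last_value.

Answer: 3 7 1

Derivation:
Read 1: bits[0:11] width=11 -> value=32 (bin 00000100000); offset now 11 = byte 1 bit 3; 21 bits remain
Read 2: bits[11:20] width=9 -> value=302 (bin 100101110); offset now 20 = byte 2 bit 4; 12 bits remain
Read 3: bits[20:26] width=6 -> value=55 (bin 110111); offset now 26 = byte 3 bit 2; 6 bits remain
Read 4: bits[26:29] width=3 -> value=3 (bin 011); offset now 29 = byte 3 bit 5; 3 bits remain
Read 5: bits[29:30] width=1 -> value=1 (bin 1); offset now 30 = byte 3 bit 6; 2 bits remain
Read 6: bits[30:31] width=1 -> value=1 (bin 1); offset now 31 = byte 3 bit 7; 1 bits remain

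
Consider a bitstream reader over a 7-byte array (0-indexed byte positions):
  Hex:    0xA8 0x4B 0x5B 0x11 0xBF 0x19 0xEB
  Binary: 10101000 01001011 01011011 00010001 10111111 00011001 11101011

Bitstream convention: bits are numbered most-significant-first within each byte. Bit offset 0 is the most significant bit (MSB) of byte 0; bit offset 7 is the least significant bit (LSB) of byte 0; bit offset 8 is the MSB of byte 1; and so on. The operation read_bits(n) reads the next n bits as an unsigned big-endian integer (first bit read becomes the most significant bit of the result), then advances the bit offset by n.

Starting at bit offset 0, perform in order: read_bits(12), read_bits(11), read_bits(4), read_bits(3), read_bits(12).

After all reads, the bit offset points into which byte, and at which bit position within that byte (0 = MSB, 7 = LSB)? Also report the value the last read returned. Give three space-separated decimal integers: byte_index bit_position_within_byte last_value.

Read 1: bits[0:12] width=12 -> value=2692 (bin 101010000100); offset now 12 = byte 1 bit 4; 44 bits remain
Read 2: bits[12:23] width=11 -> value=1453 (bin 10110101101); offset now 23 = byte 2 bit 7; 33 bits remain
Read 3: bits[23:27] width=4 -> value=8 (bin 1000); offset now 27 = byte 3 bit 3; 29 bits remain
Read 4: bits[27:30] width=3 -> value=4 (bin 100); offset now 30 = byte 3 bit 6; 26 bits remain
Read 5: bits[30:42] width=12 -> value=1788 (bin 011011111100); offset now 42 = byte 5 bit 2; 14 bits remain

Answer: 5 2 1788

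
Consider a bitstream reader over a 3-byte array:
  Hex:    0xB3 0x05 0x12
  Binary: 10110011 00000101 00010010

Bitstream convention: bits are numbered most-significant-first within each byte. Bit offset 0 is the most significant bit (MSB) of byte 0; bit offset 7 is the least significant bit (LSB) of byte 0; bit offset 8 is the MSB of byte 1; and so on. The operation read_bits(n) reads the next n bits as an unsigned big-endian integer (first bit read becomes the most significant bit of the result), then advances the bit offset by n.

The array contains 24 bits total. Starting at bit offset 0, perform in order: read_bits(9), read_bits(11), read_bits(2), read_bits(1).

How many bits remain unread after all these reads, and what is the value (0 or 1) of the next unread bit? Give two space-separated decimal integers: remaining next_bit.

Answer: 1 0

Derivation:
Read 1: bits[0:9] width=9 -> value=358 (bin 101100110); offset now 9 = byte 1 bit 1; 15 bits remain
Read 2: bits[9:20] width=11 -> value=81 (bin 00001010001); offset now 20 = byte 2 bit 4; 4 bits remain
Read 3: bits[20:22] width=2 -> value=0 (bin 00); offset now 22 = byte 2 bit 6; 2 bits remain
Read 4: bits[22:23] width=1 -> value=1 (bin 1); offset now 23 = byte 2 bit 7; 1 bits remain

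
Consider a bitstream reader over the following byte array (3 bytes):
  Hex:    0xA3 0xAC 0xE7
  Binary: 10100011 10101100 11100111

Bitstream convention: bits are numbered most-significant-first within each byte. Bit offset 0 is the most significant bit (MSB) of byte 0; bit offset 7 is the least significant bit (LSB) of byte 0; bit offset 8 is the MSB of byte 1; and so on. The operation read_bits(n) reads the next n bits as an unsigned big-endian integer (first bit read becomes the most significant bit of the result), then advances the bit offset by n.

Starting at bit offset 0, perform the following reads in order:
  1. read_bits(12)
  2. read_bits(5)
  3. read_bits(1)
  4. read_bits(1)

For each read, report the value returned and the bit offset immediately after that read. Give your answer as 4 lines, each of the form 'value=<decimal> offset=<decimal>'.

Read 1: bits[0:12] width=12 -> value=2618 (bin 101000111010); offset now 12 = byte 1 bit 4; 12 bits remain
Read 2: bits[12:17] width=5 -> value=25 (bin 11001); offset now 17 = byte 2 bit 1; 7 bits remain
Read 3: bits[17:18] width=1 -> value=1 (bin 1); offset now 18 = byte 2 bit 2; 6 bits remain
Read 4: bits[18:19] width=1 -> value=1 (bin 1); offset now 19 = byte 2 bit 3; 5 bits remain

Answer: value=2618 offset=12
value=25 offset=17
value=1 offset=18
value=1 offset=19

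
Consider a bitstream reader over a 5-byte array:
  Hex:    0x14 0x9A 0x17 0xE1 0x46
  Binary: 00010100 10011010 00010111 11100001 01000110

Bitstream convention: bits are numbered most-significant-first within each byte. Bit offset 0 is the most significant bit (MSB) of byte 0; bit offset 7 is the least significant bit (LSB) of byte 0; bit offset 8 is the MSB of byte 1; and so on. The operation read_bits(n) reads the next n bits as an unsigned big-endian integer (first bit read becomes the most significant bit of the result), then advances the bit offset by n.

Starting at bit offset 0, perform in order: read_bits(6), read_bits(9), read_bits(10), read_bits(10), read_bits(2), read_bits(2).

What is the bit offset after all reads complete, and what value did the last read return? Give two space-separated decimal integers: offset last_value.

Answer: 39 3

Derivation:
Read 1: bits[0:6] width=6 -> value=5 (bin 000101); offset now 6 = byte 0 bit 6; 34 bits remain
Read 2: bits[6:15] width=9 -> value=77 (bin 001001101); offset now 15 = byte 1 bit 7; 25 bits remain
Read 3: bits[15:25] width=10 -> value=47 (bin 0000101111); offset now 25 = byte 3 bit 1; 15 bits remain
Read 4: bits[25:35] width=10 -> value=778 (bin 1100001010); offset now 35 = byte 4 bit 3; 5 bits remain
Read 5: bits[35:37] width=2 -> value=0 (bin 00); offset now 37 = byte 4 bit 5; 3 bits remain
Read 6: bits[37:39] width=2 -> value=3 (bin 11); offset now 39 = byte 4 bit 7; 1 bits remain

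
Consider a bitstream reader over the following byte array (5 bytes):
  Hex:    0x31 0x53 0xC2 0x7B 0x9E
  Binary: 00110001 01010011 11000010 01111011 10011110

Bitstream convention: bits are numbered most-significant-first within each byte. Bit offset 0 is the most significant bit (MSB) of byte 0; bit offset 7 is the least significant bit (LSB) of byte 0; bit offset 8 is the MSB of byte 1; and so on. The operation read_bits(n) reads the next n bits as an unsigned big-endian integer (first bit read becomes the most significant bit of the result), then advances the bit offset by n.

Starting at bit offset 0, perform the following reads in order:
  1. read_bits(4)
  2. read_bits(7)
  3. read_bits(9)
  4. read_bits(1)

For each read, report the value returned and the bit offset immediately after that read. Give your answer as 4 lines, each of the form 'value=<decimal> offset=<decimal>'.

Read 1: bits[0:4] width=4 -> value=3 (bin 0011); offset now 4 = byte 0 bit 4; 36 bits remain
Read 2: bits[4:11] width=7 -> value=10 (bin 0001010); offset now 11 = byte 1 bit 3; 29 bits remain
Read 3: bits[11:20] width=9 -> value=316 (bin 100111100); offset now 20 = byte 2 bit 4; 20 bits remain
Read 4: bits[20:21] width=1 -> value=0 (bin 0); offset now 21 = byte 2 bit 5; 19 bits remain

Answer: value=3 offset=4
value=10 offset=11
value=316 offset=20
value=0 offset=21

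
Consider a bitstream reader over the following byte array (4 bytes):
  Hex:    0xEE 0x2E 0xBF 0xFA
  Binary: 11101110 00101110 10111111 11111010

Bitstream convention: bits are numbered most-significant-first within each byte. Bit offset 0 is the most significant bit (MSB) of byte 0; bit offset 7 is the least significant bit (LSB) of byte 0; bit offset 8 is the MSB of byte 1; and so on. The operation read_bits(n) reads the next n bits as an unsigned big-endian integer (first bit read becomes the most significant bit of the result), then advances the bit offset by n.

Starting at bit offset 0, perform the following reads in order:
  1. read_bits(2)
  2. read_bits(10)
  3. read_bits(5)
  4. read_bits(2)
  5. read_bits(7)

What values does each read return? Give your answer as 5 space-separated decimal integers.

Answer: 3 738 29 1 127

Derivation:
Read 1: bits[0:2] width=2 -> value=3 (bin 11); offset now 2 = byte 0 bit 2; 30 bits remain
Read 2: bits[2:12] width=10 -> value=738 (bin 1011100010); offset now 12 = byte 1 bit 4; 20 bits remain
Read 3: bits[12:17] width=5 -> value=29 (bin 11101); offset now 17 = byte 2 bit 1; 15 bits remain
Read 4: bits[17:19] width=2 -> value=1 (bin 01); offset now 19 = byte 2 bit 3; 13 bits remain
Read 5: bits[19:26] width=7 -> value=127 (bin 1111111); offset now 26 = byte 3 bit 2; 6 bits remain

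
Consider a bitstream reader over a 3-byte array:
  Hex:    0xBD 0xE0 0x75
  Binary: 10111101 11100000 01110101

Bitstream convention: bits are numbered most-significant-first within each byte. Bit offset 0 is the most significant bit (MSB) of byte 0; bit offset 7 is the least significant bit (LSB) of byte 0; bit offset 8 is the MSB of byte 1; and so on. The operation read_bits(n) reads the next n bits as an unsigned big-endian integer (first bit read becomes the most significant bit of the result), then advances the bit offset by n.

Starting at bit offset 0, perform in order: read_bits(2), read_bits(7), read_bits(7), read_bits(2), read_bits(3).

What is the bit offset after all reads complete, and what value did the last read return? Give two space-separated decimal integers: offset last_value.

Read 1: bits[0:2] width=2 -> value=2 (bin 10); offset now 2 = byte 0 bit 2; 22 bits remain
Read 2: bits[2:9] width=7 -> value=123 (bin 1111011); offset now 9 = byte 1 bit 1; 15 bits remain
Read 3: bits[9:16] width=7 -> value=96 (bin 1100000); offset now 16 = byte 2 bit 0; 8 bits remain
Read 4: bits[16:18] width=2 -> value=1 (bin 01); offset now 18 = byte 2 bit 2; 6 bits remain
Read 5: bits[18:21] width=3 -> value=6 (bin 110); offset now 21 = byte 2 bit 5; 3 bits remain

Answer: 21 6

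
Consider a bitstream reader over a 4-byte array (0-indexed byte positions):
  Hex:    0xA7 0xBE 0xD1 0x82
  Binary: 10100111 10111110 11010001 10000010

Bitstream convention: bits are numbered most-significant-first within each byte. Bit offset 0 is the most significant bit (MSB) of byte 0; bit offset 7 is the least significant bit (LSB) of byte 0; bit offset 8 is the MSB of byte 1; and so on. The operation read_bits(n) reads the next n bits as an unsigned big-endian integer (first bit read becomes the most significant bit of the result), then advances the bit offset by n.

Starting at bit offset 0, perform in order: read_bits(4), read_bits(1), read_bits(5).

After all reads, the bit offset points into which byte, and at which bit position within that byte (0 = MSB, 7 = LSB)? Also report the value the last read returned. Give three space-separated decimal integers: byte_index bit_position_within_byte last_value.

Read 1: bits[0:4] width=4 -> value=10 (bin 1010); offset now 4 = byte 0 bit 4; 28 bits remain
Read 2: bits[4:5] width=1 -> value=0 (bin 0); offset now 5 = byte 0 bit 5; 27 bits remain
Read 3: bits[5:10] width=5 -> value=30 (bin 11110); offset now 10 = byte 1 bit 2; 22 bits remain

Answer: 1 2 30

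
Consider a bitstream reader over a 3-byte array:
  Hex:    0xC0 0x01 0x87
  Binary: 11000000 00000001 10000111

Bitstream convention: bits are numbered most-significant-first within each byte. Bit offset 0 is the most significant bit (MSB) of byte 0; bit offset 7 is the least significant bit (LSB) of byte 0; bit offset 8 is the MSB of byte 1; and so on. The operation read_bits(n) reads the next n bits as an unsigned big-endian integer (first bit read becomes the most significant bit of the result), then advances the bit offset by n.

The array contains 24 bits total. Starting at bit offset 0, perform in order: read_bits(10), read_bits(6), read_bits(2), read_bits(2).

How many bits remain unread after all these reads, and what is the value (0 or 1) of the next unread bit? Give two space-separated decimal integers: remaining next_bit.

Read 1: bits[0:10] width=10 -> value=768 (bin 1100000000); offset now 10 = byte 1 bit 2; 14 bits remain
Read 2: bits[10:16] width=6 -> value=1 (bin 000001); offset now 16 = byte 2 bit 0; 8 bits remain
Read 3: bits[16:18] width=2 -> value=2 (bin 10); offset now 18 = byte 2 bit 2; 6 bits remain
Read 4: bits[18:20] width=2 -> value=0 (bin 00); offset now 20 = byte 2 bit 4; 4 bits remain

Answer: 4 0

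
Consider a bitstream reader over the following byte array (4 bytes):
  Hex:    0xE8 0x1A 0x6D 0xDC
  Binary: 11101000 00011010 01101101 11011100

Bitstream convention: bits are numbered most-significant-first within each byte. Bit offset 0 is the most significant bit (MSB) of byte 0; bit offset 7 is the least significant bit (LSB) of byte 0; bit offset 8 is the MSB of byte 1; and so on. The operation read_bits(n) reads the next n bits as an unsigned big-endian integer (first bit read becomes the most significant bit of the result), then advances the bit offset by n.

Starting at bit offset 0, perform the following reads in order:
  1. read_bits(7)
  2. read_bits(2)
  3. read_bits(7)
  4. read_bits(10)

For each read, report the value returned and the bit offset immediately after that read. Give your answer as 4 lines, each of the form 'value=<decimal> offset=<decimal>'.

Answer: value=116 offset=7
value=0 offset=9
value=26 offset=16
value=439 offset=26

Derivation:
Read 1: bits[0:7] width=7 -> value=116 (bin 1110100); offset now 7 = byte 0 bit 7; 25 bits remain
Read 2: bits[7:9] width=2 -> value=0 (bin 00); offset now 9 = byte 1 bit 1; 23 bits remain
Read 3: bits[9:16] width=7 -> value=26 (bin 0011010); offset now 16 = byte 2 bit 0; 16 bits remain
Read 4: bits[16:26] width=10 -> value=439 (bin 0110110111); offset now 26 = byte 3 bit 2; 6 bits remain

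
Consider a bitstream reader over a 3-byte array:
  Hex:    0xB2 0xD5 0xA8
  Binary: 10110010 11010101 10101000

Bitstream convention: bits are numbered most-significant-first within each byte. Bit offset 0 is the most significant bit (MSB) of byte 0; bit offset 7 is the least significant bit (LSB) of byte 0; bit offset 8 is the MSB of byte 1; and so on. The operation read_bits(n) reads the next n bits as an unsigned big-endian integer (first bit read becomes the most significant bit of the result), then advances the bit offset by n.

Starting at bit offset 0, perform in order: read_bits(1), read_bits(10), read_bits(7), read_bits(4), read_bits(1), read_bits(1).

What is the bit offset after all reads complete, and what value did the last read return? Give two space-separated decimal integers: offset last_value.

Answer: 24 0

Derivation:
Read 1: bits[0:1] width=1 -> value=1 (bin 1); offset now 1 = byte 0 bit 1; 23 bits remain
Read 2: bits[1:11] width=10 -> value=406 (bin 0110010110); offset now 11 = byte 1 bit 3; 13 bits remain
Read 3: bits[11:18] width=7 -> value=86 (bin 1010110); offset now 18 = byte 2 bit 2; 6 bits remain
Read 4: bits[18:22] width=4 -> value=10 (bin 1010); offset now 22 = byte 2 bit 6; 2 bits remain
Read 5: bits[22:23] width=1 -> value=0 (bin 0); offset now 23 = byte 2 bit 7; 1 bits remain
Read 6: bits[23:24] width=1 -> value=0 (bin 0); offset now 24 = byte 3 bit 0; 0 bits remain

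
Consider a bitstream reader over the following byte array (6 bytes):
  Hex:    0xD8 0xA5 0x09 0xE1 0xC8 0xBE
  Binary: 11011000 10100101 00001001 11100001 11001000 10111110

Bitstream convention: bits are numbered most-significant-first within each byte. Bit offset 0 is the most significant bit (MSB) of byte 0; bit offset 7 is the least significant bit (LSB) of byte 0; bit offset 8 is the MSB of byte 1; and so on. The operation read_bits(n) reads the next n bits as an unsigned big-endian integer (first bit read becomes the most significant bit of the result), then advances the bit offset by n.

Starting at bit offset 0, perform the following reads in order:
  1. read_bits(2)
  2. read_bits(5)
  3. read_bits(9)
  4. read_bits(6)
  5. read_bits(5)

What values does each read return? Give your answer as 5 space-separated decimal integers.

Read 1: bits[0:2] width=2 -> value=3 (bin 11); offset now 2 = byte 0 bit 2; 46 bits remain
Read 2: bits[2:7] width=5 -> value=12 (bin 01100); offset now 7 = byte 0 bit 7; 41 bits remain
Read 3: bits[7:16] width=9 -> value=165 (bin 010100101); offset now 16 = byte 2 bit 0; 32 bits remain
Read 4: bits[16:22] width=6 -> value=2 (bin 000010); offset now 22 = byte 2 bit 6; 26 bits remain
Read 5: bits[22:27] width=5 -> value=15 (bin 01111); offset now 27 = byte 3 bit 3; 21 bits remain

Answer: 3 12 165 2 15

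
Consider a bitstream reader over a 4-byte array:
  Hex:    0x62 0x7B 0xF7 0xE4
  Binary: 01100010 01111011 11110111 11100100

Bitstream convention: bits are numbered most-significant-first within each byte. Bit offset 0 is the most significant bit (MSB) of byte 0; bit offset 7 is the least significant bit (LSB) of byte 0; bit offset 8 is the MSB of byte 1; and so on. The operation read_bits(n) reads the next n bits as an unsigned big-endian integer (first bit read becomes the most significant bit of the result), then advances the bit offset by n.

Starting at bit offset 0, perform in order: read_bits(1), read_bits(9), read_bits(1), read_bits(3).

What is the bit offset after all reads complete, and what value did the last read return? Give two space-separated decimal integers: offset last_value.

Read 1: bits[0:1] width=1 -> value=0 (bin 0); offset now 1 = byte 0 bit 1; 31 bits remain
Read 2: bits[1:10] width=9 -> value=393 (bin 110001001); offset now 10 = byte 1 bit 2; 22 bits remain
Read 3: bits[10:11] width=1 -> value=1 (bin 1); offset now 11 = byte 1 bit 3; 21 bits remain
Read 4: bits[11:14] width=3 -> value=6 (bin 110); offset now 14 = byte 1 bit 6; 18 bits remain

Answer: 14 6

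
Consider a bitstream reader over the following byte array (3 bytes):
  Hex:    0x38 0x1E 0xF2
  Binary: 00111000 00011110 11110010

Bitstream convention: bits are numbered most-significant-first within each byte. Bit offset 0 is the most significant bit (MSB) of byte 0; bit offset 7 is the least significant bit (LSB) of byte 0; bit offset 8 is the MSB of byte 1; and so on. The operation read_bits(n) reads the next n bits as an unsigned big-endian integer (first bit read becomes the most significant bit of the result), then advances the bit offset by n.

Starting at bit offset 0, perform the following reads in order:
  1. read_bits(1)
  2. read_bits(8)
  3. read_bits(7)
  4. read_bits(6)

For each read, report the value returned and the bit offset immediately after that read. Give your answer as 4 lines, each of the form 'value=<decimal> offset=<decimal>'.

Answer: value=0 offset=1
value=112 offset=9
value=30 offset=16
value=60 offset=22

Derivation:
Read 1: bits[0:1] width=1 -> value=0 (bin 0); offset now 1 = byte 0 bit 1; 23 bits remain
Read 2: bits[1:9] width=8 -> value=112 (bin 01110000); offset now 9 = byte 1 bit 1; 15 bits remain
Read 3: bits[9:16] width=7 -> value=30 (bin 0011110); offset now 16 = byte 2 bit 0; 8 bits remain
Read 4: bits[16:22] width=6 -> value=60 (bin 111100); offset now 22 = byte 2 bit 6; 2 bits remain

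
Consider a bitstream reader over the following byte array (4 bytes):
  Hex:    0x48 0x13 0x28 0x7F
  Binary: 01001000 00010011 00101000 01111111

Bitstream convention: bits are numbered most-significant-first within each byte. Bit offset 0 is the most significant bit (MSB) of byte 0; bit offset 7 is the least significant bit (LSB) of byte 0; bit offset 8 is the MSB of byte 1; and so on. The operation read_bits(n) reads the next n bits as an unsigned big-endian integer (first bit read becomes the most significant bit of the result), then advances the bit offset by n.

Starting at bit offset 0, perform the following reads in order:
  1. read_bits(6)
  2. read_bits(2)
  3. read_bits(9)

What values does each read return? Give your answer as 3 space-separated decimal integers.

Read 1: bits[0:6] width=6 -> value=18 (bin 010010); offset now 6 = byte 0 bit 6; 26 bits remain
Read 2: bits[6:8] width=2 -> value=0 (bin 00); offset now 8 = byte 1 bit 0; 24 bits remain
Read 3: bits[8:17] width=9 -> value=38 (bin 000100110); offset now 17 = byte 2 bit 1; 15 bits remain

Answer: 18 0 38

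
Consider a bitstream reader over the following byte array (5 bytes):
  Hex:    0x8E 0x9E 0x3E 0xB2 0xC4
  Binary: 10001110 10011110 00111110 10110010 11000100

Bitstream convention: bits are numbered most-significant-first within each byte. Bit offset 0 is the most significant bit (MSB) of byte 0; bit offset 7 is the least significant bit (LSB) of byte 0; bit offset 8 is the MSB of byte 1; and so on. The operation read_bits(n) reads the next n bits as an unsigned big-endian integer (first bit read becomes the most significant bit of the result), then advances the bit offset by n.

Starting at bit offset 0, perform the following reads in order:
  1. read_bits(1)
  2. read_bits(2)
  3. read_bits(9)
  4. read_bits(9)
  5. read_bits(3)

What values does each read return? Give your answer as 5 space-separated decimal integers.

Answer: 1 0 233 455 6

Derivation:
Read 1: bits[0:1] width=1 -> value=1 (bin 1); offset now 1 = byte 0 bit 1; 39 bits remain
Read 2: bits[1:3] width=2 -> value=0 (bin 00); offset now 3 = byte 0 bit 3; 37 bits remain
Read 3: bits[3:12] width=9 -> value=233 (bin 011101001); offset now 12 = byte 1 bit 4; 28 bits remain
Read 4: bits[12:21] width=9 -> value=455 (bin 111000111); offset now 21 = byte 2 bit 5; 19 bits remain
Read 5: bits[21:24] width=3 -> value=6 (bin 110); offset now 24 = byte 3 bit 0; 16 bits remain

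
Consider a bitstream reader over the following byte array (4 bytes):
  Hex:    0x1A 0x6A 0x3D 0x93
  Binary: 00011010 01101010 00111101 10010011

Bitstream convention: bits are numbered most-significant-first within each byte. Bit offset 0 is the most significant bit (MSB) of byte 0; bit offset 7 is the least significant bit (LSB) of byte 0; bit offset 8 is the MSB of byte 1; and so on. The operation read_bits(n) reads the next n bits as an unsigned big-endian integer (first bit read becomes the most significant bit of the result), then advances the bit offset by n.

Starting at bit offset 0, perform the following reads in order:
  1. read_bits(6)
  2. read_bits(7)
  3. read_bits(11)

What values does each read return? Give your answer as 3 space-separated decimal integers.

Read 1: bits[0:6] width=6 -> value=6 (bin 000110); offset now 6 = byte 0 bit 6; 26 bits remain
Read 2: bits[6:13] width=7 -> value=77 (bin 1001101); offset now 13 = byte 1 bit 5; 19 bits remain
Read 3: bits[13:24] width=11 -> value=573 (bin 01000111101); offset now 24 = byte 3 bit 0; 8 bits remain

Answer: 6 77 573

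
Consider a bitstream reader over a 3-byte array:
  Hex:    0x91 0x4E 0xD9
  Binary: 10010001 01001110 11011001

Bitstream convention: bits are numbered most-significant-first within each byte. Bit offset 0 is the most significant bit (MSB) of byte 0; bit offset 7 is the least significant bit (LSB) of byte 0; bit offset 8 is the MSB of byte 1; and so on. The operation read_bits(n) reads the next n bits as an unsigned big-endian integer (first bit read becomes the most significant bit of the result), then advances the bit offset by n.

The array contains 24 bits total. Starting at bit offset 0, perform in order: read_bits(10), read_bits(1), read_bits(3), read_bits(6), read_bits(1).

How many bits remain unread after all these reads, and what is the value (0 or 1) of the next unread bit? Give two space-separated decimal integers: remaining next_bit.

Answer: 3 0

Derivation:
Read 1: bits[0:10] width=10 -> value=581 (bin 1001000101); offset now 10 = byte 1 bit 2; 14 bits remain
Read 2: bits[10:11] width=1 -> value=0 (bin 0); offset now 11 = byte 1 bit 3; 13 bits remain
Read 3: bits[11:14] width=3 -> value=3 (bin 011); offset now 14 = byte 1 bit 6; 10 bits remain
Read 4: bits[14:20] width=6 -> value=45 (bin 101101); offset now 20 = byte 2 bit 4; 4 bits remain
Read 5: bits[20:21] width=1 -> value=1 (bin 1); offset now 21 = byte 2 bit 5; 3 bits remain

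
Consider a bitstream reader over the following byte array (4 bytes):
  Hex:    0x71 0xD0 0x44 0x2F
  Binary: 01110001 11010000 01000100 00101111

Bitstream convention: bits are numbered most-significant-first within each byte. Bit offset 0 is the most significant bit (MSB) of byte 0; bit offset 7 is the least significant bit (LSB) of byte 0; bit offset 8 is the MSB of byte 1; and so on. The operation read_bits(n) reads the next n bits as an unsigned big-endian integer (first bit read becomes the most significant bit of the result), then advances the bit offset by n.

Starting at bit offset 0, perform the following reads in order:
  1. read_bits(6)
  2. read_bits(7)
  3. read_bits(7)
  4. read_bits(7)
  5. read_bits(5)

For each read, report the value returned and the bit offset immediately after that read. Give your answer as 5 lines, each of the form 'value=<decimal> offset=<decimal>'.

Read 1: bits[0:6] width=6 -> value=28 (bin 011100); offset now 6 = byte 0 bit 6; 26 bits remain
Read 2: bits[6:13] width=7 -> value=58 (bin 0111010); offset now 13 = byte 1 bit 5; 19 bits remain
Read 3: bits[13:20] width=7 -> value=4 (bin 0000100); offset now 20 = byte 2 bit 4; 12 bits remain
Read 4: bits[20:27] width=7 -> value=33 (bin 0100001); offset now 27 = byte 3 bit 3; 5 bits remain
Read 5: bits[27:32] width=5 -> value=15 (bin 01111); offset now 32 = byte 4 bit 0; 0 bits remain

Answer: value=28 offset=6
value=58 offset=13
value=4 offset=20
value=33 offset=27
value=15 offset=32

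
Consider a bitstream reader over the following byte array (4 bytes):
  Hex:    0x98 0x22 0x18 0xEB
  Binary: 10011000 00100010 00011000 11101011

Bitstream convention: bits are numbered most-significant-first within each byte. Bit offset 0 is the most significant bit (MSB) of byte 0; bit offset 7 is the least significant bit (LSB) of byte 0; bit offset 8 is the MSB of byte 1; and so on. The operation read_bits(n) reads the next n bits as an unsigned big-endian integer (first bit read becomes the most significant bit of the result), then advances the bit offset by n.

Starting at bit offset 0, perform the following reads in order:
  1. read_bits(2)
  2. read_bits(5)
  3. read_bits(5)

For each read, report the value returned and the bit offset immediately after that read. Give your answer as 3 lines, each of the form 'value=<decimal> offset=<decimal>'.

Read 1: bits[0:2] width=2 -> value=2 (bin 10); offset now 2 = byte 0 bit 2; 30 bits remain
Read 2: bits[2:7] width=5 -> value=12 (bin 01100); offset now 7 = byte 0 bit 7; 25 bits remain
Read 3: bits[7:12] width=5 -> value=2 (bin 00010); offset now 12 = byte 1 bit 4; 20 bits remain

Answer: value=2 offset=2
value=12 offset=7
value=2 offset=12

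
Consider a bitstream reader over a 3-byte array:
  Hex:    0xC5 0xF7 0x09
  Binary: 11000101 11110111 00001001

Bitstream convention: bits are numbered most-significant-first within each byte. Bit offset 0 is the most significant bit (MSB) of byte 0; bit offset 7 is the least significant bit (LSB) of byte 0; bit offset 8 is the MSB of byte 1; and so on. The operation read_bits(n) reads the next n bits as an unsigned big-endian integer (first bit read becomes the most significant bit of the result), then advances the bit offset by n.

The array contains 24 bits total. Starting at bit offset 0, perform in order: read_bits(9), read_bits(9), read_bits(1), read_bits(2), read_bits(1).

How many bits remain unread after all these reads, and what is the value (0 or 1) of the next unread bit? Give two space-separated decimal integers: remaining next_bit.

Read 1: bits[0:9] width=9 -> value=395 (bin 110001011); offset now 9 = byte 1 bit 1; 15 bits remain
Read 2: bits[9:18] width=9 -> value=476 (bin 111011100); offset now 18 = byte 2 bit 2; 6 bits remain
Read 3: bits[18:19] width=1 -> value=0 (bin 0); offset now 19 = byte 2 bit 3; 5 bits remain
Read 4: bits[19:21] width=2 -> value=1 (bin 01); offset now 21 = byte 2 bit 5; 3 bits remain
Read 5: bits[21:22] width=1 -> value=0 (bin 0); offset now 22 = byte 2 bit 6; 2 bits remain

Answer: 2 0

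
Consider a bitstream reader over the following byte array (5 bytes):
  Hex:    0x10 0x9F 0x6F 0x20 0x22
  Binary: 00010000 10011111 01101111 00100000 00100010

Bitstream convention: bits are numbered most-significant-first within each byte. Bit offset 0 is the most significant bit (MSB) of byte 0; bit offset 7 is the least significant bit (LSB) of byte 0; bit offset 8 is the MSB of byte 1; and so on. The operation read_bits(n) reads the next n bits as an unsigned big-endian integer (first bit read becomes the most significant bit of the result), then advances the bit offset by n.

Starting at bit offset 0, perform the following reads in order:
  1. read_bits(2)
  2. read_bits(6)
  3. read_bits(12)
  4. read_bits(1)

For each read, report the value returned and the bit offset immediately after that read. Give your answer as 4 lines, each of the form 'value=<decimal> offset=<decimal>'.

Answer: value=0 offset=2
value=16 offset=8
value=2550 offset=20
value=1 offset=21

Derivation:
Read 1: bits[0:2] width=2 -> value=0 (bin 00); offset now 2 = byte 0 bit 2; 38 bits remain
Read 2: bits[2:8] width=6 -> value=16 (bin 010000); offset now 8 = byte 1 bit 0; 32 bits remain
Read 3: bits[8:20] width=12 -> value=2550 (bin 100111110110); offset now 20 = byte 2 bit 4; 20 bits remain
Read 4: bits[20:21] width=1 -> value=1 (bin 1); offset now 21 = byte 2 bit 5; 19 bits remain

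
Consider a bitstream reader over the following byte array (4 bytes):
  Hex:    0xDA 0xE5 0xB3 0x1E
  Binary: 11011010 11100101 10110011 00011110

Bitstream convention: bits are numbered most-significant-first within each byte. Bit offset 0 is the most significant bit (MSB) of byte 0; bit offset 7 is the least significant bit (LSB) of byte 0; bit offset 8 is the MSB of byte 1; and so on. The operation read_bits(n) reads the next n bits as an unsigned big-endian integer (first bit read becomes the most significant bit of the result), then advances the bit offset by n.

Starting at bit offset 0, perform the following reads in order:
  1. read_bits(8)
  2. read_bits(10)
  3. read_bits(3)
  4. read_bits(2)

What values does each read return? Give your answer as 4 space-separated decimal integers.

Answer: 218 918 6 1

Derivation:
Read 1: bits[0:8] width=8 -> value=218 (bin 11011010); offset now 8 = byte 1 bit 0; 24 bits remain
Read 2: bits[8:18] width=10 -> value=918 (bin 1110010110); offset now 18 = byte 2 bit 2; 14 bits remain
Read 3: bits[18:21] width=3 -> value=6 (bin 110); offset now 21 = byte 2 bit 5; 11 bits remain
Read 4: bits[21:23] width=2 -> value=1 (bin 01); offset now 23 = byte 2 bit 7; 9 bits remain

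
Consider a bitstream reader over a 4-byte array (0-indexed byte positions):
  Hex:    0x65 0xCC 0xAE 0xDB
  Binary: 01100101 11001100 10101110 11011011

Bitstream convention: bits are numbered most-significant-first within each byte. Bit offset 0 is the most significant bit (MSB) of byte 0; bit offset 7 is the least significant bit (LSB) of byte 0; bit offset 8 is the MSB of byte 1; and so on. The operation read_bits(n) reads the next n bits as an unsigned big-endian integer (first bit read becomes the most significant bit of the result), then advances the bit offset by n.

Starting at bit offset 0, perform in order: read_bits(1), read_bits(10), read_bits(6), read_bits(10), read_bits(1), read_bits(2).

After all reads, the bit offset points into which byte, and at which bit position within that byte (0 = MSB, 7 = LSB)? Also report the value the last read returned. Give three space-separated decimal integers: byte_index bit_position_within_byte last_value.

Read 1: bits[0:1] width=1 -> value=0 (bin 0); offset now 1 = byte 0 bit 1; 31 bits remain
Read 2: bits[1:11] width=10 -> value=814 (bin 1100101110); offset now 11 = byte 1 bit 3; 21 bits remain
Read 3: bits[11:17] width=6 -> value=25 (bin 011001); offset now 17 = byte 2 bit 1; 15 bits remain
Read 4: bits[17:27] width=10 -> value=374 (bin 0101110110); offset now 27 = byte 3 bit 3; 5 bits remain
Read 5: bits[27:28] width=1 -> value=1 (bin 1); offset now 28 = byte 3 bit 4; 4 bits remain
Read 6: bits[28:30] width=2 -> value=2 (bin 10); offset now 30 = byte 3 bit 6; 2 bits remain

Answer: 3 6 2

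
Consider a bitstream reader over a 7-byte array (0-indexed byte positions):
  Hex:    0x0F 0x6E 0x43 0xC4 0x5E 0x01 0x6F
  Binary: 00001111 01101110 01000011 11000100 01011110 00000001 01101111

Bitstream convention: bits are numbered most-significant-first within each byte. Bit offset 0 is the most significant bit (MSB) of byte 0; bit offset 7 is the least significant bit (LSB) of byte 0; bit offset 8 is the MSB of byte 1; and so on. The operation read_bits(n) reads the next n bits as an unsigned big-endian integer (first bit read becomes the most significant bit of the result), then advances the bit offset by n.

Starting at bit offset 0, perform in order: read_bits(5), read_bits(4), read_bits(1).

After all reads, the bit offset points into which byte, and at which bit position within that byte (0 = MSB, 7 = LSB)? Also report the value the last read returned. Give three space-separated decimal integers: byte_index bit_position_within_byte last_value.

Answer: 1 2 1

Derivation:
Read 1: bits[0:5] width=5 -> value=1 (bin 00001); offset now 5 = byte 0 bit 5; 51 bits remain
Read 2: bits[5:9] width=4 -> value=14 (bin 1110); offset now 9 = byte 1 bit 1; 47 bits remain
Read 3: bits[9:10] width=1 -> value=1 (bin 1); offset now 10 = byte 1 bit 2; 46 bits remain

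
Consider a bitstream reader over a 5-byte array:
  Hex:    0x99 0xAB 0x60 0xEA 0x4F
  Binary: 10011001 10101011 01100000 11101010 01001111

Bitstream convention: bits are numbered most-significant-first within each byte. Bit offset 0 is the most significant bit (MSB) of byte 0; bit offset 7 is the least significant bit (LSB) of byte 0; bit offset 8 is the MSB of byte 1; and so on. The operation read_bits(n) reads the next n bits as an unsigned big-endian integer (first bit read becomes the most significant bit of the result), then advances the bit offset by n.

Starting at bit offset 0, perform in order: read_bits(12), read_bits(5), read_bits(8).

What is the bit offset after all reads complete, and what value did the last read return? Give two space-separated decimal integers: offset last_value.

Answer: 25 193

Derivation:
Read 1: bits[0:12] width=12 -> value=2458 (bin 100110011010); offset now 12 = byte 1 bit 4; 28 bits remain
Read 2: bits[12:17] width=5 -> value=22 (bin 10110); offset now 17 = byte 2 bit 1; 23 bits remain
Read 3: bits[17:25] width=8 -> value=193 (bin 11000001); offset now 25 = byte 3 bit 1; 15 bits remain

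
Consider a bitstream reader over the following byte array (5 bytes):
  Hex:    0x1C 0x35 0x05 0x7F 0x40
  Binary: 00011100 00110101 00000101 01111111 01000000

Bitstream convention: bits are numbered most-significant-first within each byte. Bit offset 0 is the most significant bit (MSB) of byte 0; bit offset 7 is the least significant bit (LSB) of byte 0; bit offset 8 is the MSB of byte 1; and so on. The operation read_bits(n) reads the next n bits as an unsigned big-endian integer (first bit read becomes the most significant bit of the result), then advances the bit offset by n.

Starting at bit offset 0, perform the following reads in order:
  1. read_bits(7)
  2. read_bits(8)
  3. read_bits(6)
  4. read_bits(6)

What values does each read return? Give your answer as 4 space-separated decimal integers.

Read 1: bits[0:7] width=7 -> value=14 (bin 0001110); offset now 7 = byte 0 bit 7; 33 bits remain
Read 2: bits[7:15] width=8 -> value=26 (bin 00011010); offset now 15 = byte 1 bit 7; 25 bits remain
Read 3: bits[15:21] width=6 -> value=32 (bin 100000); offset now 21 = byte 2 bit 5; 19 bits remain
Read 4: bits[21:27] width=6 -> value=43 (bin 101011); offset now 27 = byte 3 bit 3; 13 bits remain

Answer: 14 26 32 43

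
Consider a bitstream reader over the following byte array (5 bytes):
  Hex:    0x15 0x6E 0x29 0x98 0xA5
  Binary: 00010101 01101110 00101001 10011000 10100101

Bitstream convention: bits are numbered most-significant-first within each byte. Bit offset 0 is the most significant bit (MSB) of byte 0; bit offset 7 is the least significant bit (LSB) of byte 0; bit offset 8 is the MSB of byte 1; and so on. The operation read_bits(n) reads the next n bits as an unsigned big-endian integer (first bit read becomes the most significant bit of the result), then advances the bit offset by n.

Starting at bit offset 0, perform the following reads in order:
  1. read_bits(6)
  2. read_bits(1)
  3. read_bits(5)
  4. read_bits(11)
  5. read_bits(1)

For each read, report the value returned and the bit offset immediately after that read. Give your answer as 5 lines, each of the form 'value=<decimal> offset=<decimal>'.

Read 1: bits[0:6] width=6 -> value=5 (bin 000101); offset now 6 = byte 0 bit 6; 34 bits remain
Read 2: bits[6:7] width=1 -> value=0 (bin 0); offset now 7 = byte 0 bit 7; 33 bits remain
Read 3: bits[7:12] width=5 -> value=22 (bin 10110); offset now 12 = byte 1 bit 4; 28 bits remain
Read 4: bits[12:23] width=11 -> value=1812 (bin 11100010100); offset now 23 = byte 2 bit 7; 17 bits remain
Read 5: bits[23:24] width=1 -> value=1 (bin 1); offset now 24 = byte 3 bit 0; 16 bits remain

Answer: value=5 offset=6
value=0 offset=7
value=22 offset=12
value=1812 offset=23
value=1 offset=24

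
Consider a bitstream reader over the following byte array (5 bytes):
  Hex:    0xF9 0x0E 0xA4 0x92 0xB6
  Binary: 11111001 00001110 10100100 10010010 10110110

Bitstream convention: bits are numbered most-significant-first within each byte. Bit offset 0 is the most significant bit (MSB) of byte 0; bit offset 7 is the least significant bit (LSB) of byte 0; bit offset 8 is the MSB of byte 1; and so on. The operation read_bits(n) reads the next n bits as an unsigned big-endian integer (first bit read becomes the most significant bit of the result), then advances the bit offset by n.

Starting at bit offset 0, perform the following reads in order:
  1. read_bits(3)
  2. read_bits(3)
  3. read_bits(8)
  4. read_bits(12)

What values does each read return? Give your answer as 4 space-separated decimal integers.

Read 1: bits[0:3] width=3 -> value=7 (bin 111); offset now 3 = byte 0 bit 3; 37 bits remain
Read 2: bits[3:6] width=3 -> value=6 (bin 110); offset now 6 = byte 0 bit 6; 34 bits remain
Read 3: bits[6:14] width=8 -> value=67 (bin 01000011); offset now 14 = byte 1 bit 6; 26 bits remain
Read 4: bits[14:26] width=12 -> value=2706 (bin 101010010010); offset now 26 = byte 3 bit 2; 14 bits remain

Answer: 7 6 67 2706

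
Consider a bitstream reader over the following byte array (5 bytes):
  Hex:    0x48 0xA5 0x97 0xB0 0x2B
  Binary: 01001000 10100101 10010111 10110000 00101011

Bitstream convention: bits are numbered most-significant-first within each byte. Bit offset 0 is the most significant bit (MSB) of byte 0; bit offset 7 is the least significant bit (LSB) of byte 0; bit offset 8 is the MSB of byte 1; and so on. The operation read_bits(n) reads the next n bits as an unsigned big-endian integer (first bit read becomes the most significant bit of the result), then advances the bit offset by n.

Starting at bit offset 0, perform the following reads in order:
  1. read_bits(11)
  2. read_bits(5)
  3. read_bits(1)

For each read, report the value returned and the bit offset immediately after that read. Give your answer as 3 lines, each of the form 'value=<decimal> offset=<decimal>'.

Answer: value=581 offset=11
value=5 offset=16
value=1 offset=17

Derivation:
Read 1: bits[0:11] width=11 -> value=581 (bin 01001000101); offset now 11 = byte 1 bit 3; 29 bits remain
Read 2: bits[11:16] width=5 -> value=5 (bin 00101); offset now 16 = byte 2 bit 0; 24 bits remain
Read 3: bits[16:17] width=1 -> value=1 (bin 1); offset now 17 = byte 2 bit 1; 23 bits remain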